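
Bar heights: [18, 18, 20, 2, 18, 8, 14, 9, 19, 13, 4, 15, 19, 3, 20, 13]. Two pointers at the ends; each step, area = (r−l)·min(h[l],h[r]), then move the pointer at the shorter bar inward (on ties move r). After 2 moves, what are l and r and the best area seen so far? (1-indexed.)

l=1 r=16: min(18,13)*15=195 best=195 *, r--
l=1 r=15: min(18,20)*14=252 best=252 *, l++

l=2, r=15, best area=252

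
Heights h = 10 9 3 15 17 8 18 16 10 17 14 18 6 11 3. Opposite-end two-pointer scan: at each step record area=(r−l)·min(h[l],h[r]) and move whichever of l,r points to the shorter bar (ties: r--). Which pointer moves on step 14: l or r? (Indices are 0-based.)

r

[0,14] min(10,3)*14=42 best=42 * → r--
[0,13] min(10,11)*13=130 best=130 * → l++
[1,13] min(9,11)*12=108 best=130 → l++
[2,13] min(3,11)*11=33 best=130 → l++
[3,13] min(15,11)*10=110 best=130 → r--
[3,12] min(15,6)*9=54 best=130 → r--
[3,11] min(15,18)*8=120 best=130 → l++
[4,11] min(17,18)*7=119 best=130 → l++
[5,11] min(8,18)*6=48 best=130 → l++
[6,11] min(18,18)*5=90 best=130 → r--
[6,10] min(18,14)*4=56 best=130 → r--
[6,9] min(18,17)*3=51 best=130 → r--
[6,8] min(18,10)*2=20 best=130 → r--
[6,7] min(18,16)*1=16 best=130 → r--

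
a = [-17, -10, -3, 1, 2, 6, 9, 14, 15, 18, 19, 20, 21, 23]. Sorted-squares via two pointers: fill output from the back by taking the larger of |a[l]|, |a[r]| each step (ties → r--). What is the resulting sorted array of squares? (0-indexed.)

l=0 r=13: |-17|<=|23| out[13]=529, r--
l=0 r=12: |-17|<=|21| out[12]=441, r--
l=0 r=11: |-17|<=|20| out[11]=400, r--
l=0 r=10: |-17|<=|19| out[10]=361, r--
l=0 r=9: |-17|<=|18| out[9]=324, r--
l=0 r=8: |-17|>|15| out[8]=289, l++
l=1 r=8: |-10|<=|15| out[7]=225, r--
l=1 r=7: |-10|<=|14| out[6]=196, r--
l=1 r=6: |-10|>|9| out[5]=100, l++
l=2 r=6: |-3|<=|9| out[4]=81, r--
l=2 r=5: |-3|<=|6| out[3]=36, r--
l=2 r=4: |-3|>|2| out[2]=9, l++
l=3 r=4: |1|<=|2| out[1]=4, r--
l=3 r=3: |1|<=|1| out[0]=1, r--

[1, 4, 9, 36, 81, 100, 196, 225, 289, 324, 361, 400, 441, 529]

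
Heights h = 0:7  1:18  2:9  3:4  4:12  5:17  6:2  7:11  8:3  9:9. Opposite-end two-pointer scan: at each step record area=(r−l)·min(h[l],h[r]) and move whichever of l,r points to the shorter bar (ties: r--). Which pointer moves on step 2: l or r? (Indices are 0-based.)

r

[0,9] min(7,9)*9=63 best=63 * → l++
[1,9] min(18,9)*8=72 best=72 * → r--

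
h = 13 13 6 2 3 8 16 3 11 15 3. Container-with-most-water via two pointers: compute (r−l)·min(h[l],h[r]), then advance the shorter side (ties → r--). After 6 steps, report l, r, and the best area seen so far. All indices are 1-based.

l=6, r=10, best area=117

[1,11] min(13,3)*10=30 best=30 * → r--
[1,10] min(13,15)*9=117 best=117 * → l++
[2,10] min(13,15)*8=104 best=117 → l++
[3,10] min(6,15)*7=42 best=117 → l++
[4,10] min(2,15)*6=12 best=117 → l++
[5,10] min(3,15)*5=15 best=117 → l++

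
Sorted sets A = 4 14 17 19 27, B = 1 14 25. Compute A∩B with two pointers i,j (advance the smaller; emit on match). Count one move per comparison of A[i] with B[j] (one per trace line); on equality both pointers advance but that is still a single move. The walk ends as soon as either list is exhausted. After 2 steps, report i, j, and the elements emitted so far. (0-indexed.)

[i=0,j=0] 4>1 → j++
[i=0,j=1] 4<14 → i++

i=1, j=1, emitted=[]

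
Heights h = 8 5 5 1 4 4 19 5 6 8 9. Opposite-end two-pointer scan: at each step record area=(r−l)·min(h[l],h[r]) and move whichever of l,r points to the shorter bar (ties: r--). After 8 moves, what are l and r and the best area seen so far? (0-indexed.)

[0,10] min(8,9)*10=80 best=80 * → l++
[1,10] min(5,9)*9=45 best=80 → l++
[2,10] min(5,9)*8=40 best=80 → l++
[3,10] min(1,9)*7=7 best=80 → l++
[4,10] min(4,9)*6=24 best=80 → l++
[5,10] min(4,9)*5=20 best=80 → l++
[6,10] min(19,9)*4=36 best=80 → r--
[6,9] min(19,8)*3=24 best=80 → r--

l=6, r=8, best area=80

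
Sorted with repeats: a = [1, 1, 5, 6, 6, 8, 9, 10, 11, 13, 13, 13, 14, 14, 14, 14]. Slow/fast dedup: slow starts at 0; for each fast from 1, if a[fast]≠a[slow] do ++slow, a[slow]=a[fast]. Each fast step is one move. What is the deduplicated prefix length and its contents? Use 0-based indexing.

length 9; prefix = [1, 5, 6, 8, 9, 10, 11, 13, 14]

slow=0 fast=1: a[fast]=1=a[slow] dup, fast++
slow=0 fast=2: a[fast]=5≠a[slow]=1 write a[1]=5, slow++,fast++
slow=1 fast=3: a[fast]=6≠a[slow]=5 write a[2]=6, slow++,fast++
slow=2 fast=4: a[fast]=6=a[slow] dup, fast++
slow=2 fast=5: a[fast]=8≠a[slow]=6 write a[3]=8, slow++,fast++
slow=3 fast=6: a[fast]=9≠a[slow]=8 write a[4]=9, slow++,fast++
slow=4 fast=7: a[fast]=10≠a[slow]=9 write a[5]=10, slow++,fast++
slow=5 fast=8: a[fast]=11≠a[slow]=10 write a[6]=11, slow++,fast++
slow=6 fast=9: a[fast]=13≠a[slow]=11 write a[7]=13, slow++,fast++
slow=7 fast=10: a[fast]=13=a[slow] dup, fast++
slow=7 fast=11: a[fast]=13=a[slow] dup, fast++
slow=7 fast=12: a[fast]=14≠a[slow]=13 write a[8]=14, slow++,fast++
slow=8 fast=13: a[fast]=14=a[slow] dup, fast++
slow=8 fast=14: a[fast]=14=a[slow] dup, fast++
slow=8 fast=15: a[fast]=14=a[slow] dup, fast++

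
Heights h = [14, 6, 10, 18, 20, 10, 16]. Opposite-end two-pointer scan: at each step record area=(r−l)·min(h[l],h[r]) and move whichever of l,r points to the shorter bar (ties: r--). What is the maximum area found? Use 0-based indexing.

l=0 r=6: min(14,16)*6=84 best=84 *, l++
l=1 r=6: min(6,16)*5=30 best=84, l++
l=2 r=6: min(10,16)*4=40 best=84, l++
l=3 r=6: min(18,16)*3=48 best=84, r--
l=3 r=5: min(18,10)*2=20 best=84, r--
l=3 r=4: min(18,20)*1=18 best=84, l++

max area = 84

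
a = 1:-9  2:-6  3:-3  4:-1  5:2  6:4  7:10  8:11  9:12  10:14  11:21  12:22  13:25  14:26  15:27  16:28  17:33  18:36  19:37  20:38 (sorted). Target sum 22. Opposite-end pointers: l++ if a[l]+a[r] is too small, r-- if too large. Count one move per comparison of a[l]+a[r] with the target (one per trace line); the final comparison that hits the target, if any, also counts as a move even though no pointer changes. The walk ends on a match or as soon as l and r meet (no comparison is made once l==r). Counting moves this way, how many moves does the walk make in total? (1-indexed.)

[1,20] -9+38=29 >22 → r--
[1,19] -9+37=28 >22 → r--
[1,18] -9+36=27 >22 → r--
[1,17] -9+33=24 >22 → r--
[1,16] -9+28=19 <22 → l++
[2,16] -6+28=22 → found

6 moves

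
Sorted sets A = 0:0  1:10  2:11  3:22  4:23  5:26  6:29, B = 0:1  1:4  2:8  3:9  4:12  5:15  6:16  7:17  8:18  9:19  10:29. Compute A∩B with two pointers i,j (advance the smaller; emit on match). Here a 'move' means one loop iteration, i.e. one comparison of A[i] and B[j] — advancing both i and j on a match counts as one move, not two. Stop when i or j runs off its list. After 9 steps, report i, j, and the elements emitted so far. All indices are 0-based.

i=0 j=0: 0<1, i++
i=1 j=0: 10>1, j++
i=1 j=1: 10>4, j++
i=1 j=2: 10>8, j++
i=1 j=3: 10>9, j++
i=1 j=4: 10<12, i++
i=2 j=4: 11<12, i++
i=3 j=4: 22>12, j++
i=3 j=5: 22>15, j++

i=3, j=6, emitted=[]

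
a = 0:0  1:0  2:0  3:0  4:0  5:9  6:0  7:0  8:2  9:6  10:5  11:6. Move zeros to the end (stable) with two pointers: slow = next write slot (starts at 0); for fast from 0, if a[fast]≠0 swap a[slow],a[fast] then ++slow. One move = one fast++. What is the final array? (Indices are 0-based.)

slow=0 fast=0: a[fast]=0, fast++
slow=0 fast=1: a[fast]=0, fast++
slow=0 fast=2: a[fast]=0, fast++
slow=0 fast=3: a[fast]=0, fast++
slow=0 fast=4: a[fast]=0, fast++
slow=0 fast=5: a[fast]=9≠0 swap→a[0]=9, slow++,fast++
slow=1 fast=6: a[fast]=0, fast++
slow=1 fast=7: a[fast]=0, fast++
slow=1 fast=8: a[fast]=2≠0 swap→a[1]=2, slow++,fast++
slow=2 fast=9: a[fast]=6≠0 swap→a[2]=6, slow++,fast++
slow=3 fast=10: a[fast]=5≠0 swap→a[3]=5, slow++,fast++
slow=4 fast=11: a[fast]=6≠0 swap→a[4]=6, slow++,fast++

[9, 2, 6, 5, 6, 0, 0, 0, 0, 0, 0, 0]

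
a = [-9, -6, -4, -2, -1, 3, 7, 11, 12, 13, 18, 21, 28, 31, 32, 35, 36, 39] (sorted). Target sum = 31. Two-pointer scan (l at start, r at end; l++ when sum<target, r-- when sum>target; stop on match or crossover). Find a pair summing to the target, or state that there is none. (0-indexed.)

[0,17] -9+39=30 <31 → l++
[1,17] -6+39=33 >31 → r--
[1,16] -6+36=30 <31 → l++
[2,16] -4+36=32 >31 → r--
[2,15] -4+35=31 → found

(-4, 35)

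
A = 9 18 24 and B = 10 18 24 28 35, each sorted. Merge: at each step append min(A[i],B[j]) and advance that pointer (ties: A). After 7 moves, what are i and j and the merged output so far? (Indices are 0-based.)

i=0 j=0: A[i]=9<=B[j]=10 take 9, i++
i=1 j=0: A[i]=18>B[j]=10 take 10, j++
i=1 j=1: A[i]=18<=B[j]=18 take 18, i++
i=2 j=1: A[i]=24>B[j]=18 take 18, j++
i=2 j=2: A[i]=24<=B[j]=24 take 24, i++
i=3 j=2: A done, take B[j]=24, j++
i=3 j=3: A done, take B[j]=28, j++

i=3, j=4, merged so far=[9, 10, 18, 18, 24, 24, 28]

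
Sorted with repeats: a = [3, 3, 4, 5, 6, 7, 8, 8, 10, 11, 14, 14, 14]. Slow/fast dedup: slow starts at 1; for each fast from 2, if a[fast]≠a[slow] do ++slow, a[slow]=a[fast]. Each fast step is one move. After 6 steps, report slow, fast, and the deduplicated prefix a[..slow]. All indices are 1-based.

slow=6, fast=8, prefix=[3, 4, 5, 6, 7, 8]

(s=1,f=2) a[fast]=3=a[slow] dup → fast++
(s=1,f=3) a[fast]=4≠a[slow]=3 write a[2]=4 → slow++,fast++
(s=2,f=4) a[fast]=5≠a[slow]=4 write a[3]=5 → slow++,fast++
(s=3,f=5) a[fast]=6≠a[slow]=5 write a[4]=6 → slow++,fast++
(s=4,f=6) a[fast]=7≠a[slow]=6 write a[5]=7 → slow++,fast++
(s=5,f=7) a[fast]=8≠a[slow]=7 write a[6]=8 → slow++,fast++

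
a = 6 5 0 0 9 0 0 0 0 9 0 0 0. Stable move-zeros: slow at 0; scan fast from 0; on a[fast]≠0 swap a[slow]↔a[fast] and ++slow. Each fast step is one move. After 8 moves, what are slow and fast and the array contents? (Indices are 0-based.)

(s=0,f=0) a[fast]=6≠0 swap→a[0]=6 → slow++,fast++
(s=1,f=1) a[fast]=5≠0 swap→a[1]=5 → slow++,fast++
(s=2,f=2) a[fast]=0 → fast++
(s=2,f=3) a[fast]=0 → fast++
(s=2,f=4) a[fast]=9≠0 swap→a[2]=9 → slow++,fast++
(s=3,f=5) a[fast]=0 → fast++
(s=3,f=6) a[fast]=0 → fast++
(s=3,f=7) a[fast]=0 → fast++

slow=3, fast=8, a=[6, 5, 9, 0, 0, 0, 0, 0, 0, 9, 0, 0, 0]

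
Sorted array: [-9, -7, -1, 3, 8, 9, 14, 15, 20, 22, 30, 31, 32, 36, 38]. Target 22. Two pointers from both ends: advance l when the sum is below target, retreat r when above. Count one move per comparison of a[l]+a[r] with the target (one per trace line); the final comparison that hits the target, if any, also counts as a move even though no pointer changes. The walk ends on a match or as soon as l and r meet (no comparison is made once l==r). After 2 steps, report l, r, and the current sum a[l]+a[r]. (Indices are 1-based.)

l=1 r=15: -9+38=29 >22, r--
l=1 r=14: -9+36=27 >22, r--

l=1, r=13, sum=23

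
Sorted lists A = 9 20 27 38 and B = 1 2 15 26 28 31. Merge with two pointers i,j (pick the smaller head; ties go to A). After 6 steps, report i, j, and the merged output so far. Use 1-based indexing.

i=3, j=5, merged so far=[1, 2, 9, 15, 20, 26]

[i=1,j=1] A[i]=9>B[j]=1 take 1 → j++
[i=1,j=2] A[i]=9>B[j]=2 take 2 → j++
[i=1,j=3] A[i]=9<=B[j]=15 take 9 → i++
[i=2,j=3] A[i]=20>B[j]=15 take 15 → j++
[i=2,j=4] A[i]=20<=B[j]=26 take 20 → i++
[i=3,j=4] A[i]=27>B[j]=26 take 26 → j++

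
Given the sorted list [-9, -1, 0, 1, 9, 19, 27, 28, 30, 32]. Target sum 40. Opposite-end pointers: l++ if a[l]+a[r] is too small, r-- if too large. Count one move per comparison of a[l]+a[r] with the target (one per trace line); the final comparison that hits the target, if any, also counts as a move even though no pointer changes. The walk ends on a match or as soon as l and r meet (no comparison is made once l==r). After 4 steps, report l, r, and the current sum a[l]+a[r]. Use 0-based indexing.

[0,9] -9+32=23 <40 → l++
[1,9] -1+32=31 <40 → l++
[2,9] 0+32=32 <40 → l++
[3,9] 1+32=33 <40 → l++

l=4, r=9, sum=41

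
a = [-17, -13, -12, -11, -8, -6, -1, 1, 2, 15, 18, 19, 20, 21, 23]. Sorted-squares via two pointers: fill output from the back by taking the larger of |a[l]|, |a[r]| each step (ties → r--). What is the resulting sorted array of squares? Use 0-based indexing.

[0,14] |-17|<=|23| out[14]=529 → r--
[0,13] |-17|<=|21| out[13]=441 → r--
[0,12] |-17|<=|20| out[12]=400 → r--
[0,11] |-17|<=|19| out[11]=361 → r--
[0,10] |-17|<=|18| out[10]=324 → r--
[0,9] |-17|>|15| out[9]=289 → l++
[1,9] |-13|<=|15| out[8]=225 → r--
[1,8] |-13|>|2| out[7]=169 → l++
[2,8] |-12|>|2| out[6]=144 → l++
[3,8] |-11|>|2| out[5]=121 → l++
[4,8] |-8|>|2| out[4]=64 → l++
[5,8] |-6|>|2| out[3]=36 → l++
[6,8] |-1|<=|2| out[2]=4 → r--
[6,7] |-1|<=|1| out[1]=1 → r--
[6,6] |-1|<=|-1| out[0]=1 → r--

[1, 1, 4, 36, 64, 121, 144, 169, 225, 289, 324, 361, 400, 441, 529]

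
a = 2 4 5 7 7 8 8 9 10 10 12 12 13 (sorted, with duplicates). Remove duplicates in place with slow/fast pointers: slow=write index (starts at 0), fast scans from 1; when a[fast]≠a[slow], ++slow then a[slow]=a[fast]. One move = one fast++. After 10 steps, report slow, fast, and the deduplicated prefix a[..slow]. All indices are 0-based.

slow=7, fast=11, prefix=[2, 4, 5, 7, 8, 9, 10, 12]

slow=0 fast=1: a[fast]=4≠a[slow]=2 write a[1]=4, slow++,fast++
slow=1 fast=2: a[fast]=5≠a[slow]=4 write a[2]=5, slow++,fast++
slow=2 fast=3: a[fast]=7≠a[slow]=5 write a[3]=7, slow++,fast++
slow=3 fast=4: a[fast]=7=a[slow] dup, fast++
slow=3 fast=5: a[fast]=8≠a[slow]=7 write a[4]=8, slow++,fast++
slow=4 fast=6: a[fast]=8=a[slow] dup, fast++
slow=4 fast=7: a[fast]=9≠a[slow]=8 write a[5]=9, slow++,fast++
slow=5 fast=8: a[fast]=10≠a[slow]=9 write a[6]=10, slow++,fast++
slow=6 fast=9: a[fast]=10=a[slow] dup, fast++
slow=6 fast=10: a[fast]=12≠a[slow]=10 write a[7]=12, slow++,fast++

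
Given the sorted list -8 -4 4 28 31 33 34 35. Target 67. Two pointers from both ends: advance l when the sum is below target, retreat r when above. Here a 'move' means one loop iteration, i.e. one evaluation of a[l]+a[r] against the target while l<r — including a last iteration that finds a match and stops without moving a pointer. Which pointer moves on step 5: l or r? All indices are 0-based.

[0,7] -8+35=27 <67 → l++
[1,7] -4+35=31 <67 → l++
[2,7] 4+35=39 <67 → l++
[3,7] 28+35=63 <67 → l++
[4,7] 31+35=66 <67 → l++

l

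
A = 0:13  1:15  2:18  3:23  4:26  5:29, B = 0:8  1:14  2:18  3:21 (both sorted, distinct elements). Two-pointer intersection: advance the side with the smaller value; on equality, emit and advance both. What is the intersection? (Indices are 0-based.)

[i=0,j=0] 13>8 → j++
[i=0,j=1] 13<14 → i++
[i=1,j=1] 15>14 → j++
[i=1,j=2] 15<18 → i++
[i=2,j=2] 18==18 emit → i++,j++
[i=3,j=3] 23>21 → j++

intersection = [18]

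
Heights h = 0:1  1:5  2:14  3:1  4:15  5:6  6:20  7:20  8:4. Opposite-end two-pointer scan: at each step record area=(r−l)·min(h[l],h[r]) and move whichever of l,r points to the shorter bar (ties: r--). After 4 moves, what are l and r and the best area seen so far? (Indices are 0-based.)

l=0 r=8: min(1,4)*8=8 best=8 *, l++
l=1 r=8: min(5,4)*7=28 best=28 *, r--
l=1 r=7: min(5,20)*6=30 best=30 *, l++
l=2 r=7: min(14,20)*5=70 best=70 *, l++

l=3, r=7, best area=70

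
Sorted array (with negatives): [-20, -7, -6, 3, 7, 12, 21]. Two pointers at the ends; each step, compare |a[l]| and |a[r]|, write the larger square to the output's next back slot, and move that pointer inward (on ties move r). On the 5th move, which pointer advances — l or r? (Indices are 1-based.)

[1,7] |-20|<=|21| out[7]=441 → r--
[1,6] |-20|>|12| out[6]=400 → l++
[2,6] |-7|<=|12| out[5]=144 → r--
[2,5] |-7|<=|7| out[4]=49 → r--
[2,4] |-7|>|3| out[3]=49 → l++

l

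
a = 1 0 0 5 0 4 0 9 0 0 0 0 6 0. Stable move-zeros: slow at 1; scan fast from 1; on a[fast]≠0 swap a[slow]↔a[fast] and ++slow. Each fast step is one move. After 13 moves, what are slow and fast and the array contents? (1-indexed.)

slow=1 fast=1: a[fast]=1≠0 swap→a[1]=1, slow++,fast++
slow=2 fast=2: a[fast]=0, fast++
slow=2 fast=3: a[fast]=0, fast++
slow=2 fast=4: a[fast]=5≠0 swap→a[2]=5, slow++,fast++
slow=3 fast=5: a[fast]=0, fast++
slow=3 fast=6: a[fast]=4≠0 swap→a[3]=4, slow++,fast++
slow=4 fast=7: a[fast]=0, fast++
slow=4 fast=8: a[fast]=9≠0 swap→a[4]=9, slow++,fast++
slow=5 fast=9: a[fast]=0, fast++
slow=5 fast=10: a[fast]=0, fast++
slow=5 fast=11: a[fast]=0, fast++
slow=5 fast=12: a[fast]=0, fast++
slow=5 fast=13: a[fast]=6≠0 swap→a[5]=6, slow++,fast++

slow=6, fast=14, a=[1, 5, 4, 9, 6, 0, 0, 0, 0, 0, 0, 0, 0, 0]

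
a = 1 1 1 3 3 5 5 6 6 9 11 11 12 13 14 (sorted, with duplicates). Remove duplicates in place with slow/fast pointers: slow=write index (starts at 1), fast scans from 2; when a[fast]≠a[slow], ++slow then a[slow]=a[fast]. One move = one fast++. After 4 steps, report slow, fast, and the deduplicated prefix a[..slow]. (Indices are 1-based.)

slow=2, fast=6, prefix=[1, 3]

(s=1,f=2) a[fast]=1=a[slow] dup → fast++
(s=1,f=3) a[fast]=1=a[slow] dup → fast++
(s=1,f=4) a[fast]=3≠a[slow]=1 write a[2]=3 → slow++,fast++
(s=2,f=5) a[fast]=3=a[slow] dup → fast++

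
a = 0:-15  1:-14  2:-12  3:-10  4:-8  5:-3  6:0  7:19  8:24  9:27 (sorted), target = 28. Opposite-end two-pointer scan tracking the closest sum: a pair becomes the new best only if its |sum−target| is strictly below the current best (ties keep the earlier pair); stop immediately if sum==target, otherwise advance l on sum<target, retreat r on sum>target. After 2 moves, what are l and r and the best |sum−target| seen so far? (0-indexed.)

[0,9] -15+27=12 d=16 * → l++
[1,9] -14+27=13 d=15 * → l++

l=2, r=9, best |Δ|=15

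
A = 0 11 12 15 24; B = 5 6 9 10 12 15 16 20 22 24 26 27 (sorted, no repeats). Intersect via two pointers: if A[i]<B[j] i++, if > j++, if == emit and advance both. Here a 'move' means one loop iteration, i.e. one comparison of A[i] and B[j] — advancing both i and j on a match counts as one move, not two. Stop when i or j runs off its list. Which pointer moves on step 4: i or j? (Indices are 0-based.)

[i=0,j=0] 0<5 → i++
[i=1,j=0] 11>5 → j++
[i=1,j=1] 11>6 → j++
[i=1,j=2] 11>9 → j++

j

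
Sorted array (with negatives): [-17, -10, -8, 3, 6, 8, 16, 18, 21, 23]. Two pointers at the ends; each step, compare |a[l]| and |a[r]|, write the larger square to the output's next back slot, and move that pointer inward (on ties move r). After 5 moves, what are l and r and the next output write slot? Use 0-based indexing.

l=1, r=5, next write slot=4

[0,9] |-17|<=|23| out[9]=529 → r--
[0,8] |-17|<=|21| out[8]=441 → r--
[0,7] |-17|<=|18| out[7]=324 → r--
[0,6] |-17|>|16| out[6]=289 → l++
[1,6] |-10|<=|16| out[5]=256 → r--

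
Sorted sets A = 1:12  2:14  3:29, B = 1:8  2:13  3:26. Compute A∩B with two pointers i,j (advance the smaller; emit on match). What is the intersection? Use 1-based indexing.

intersection = []

i=1 j=1: 12>8, j++
i=1 j=2: 12<13, i++
i=2 j=2: 14>13, j++
i=2 j=3: 14<26, i++
i=3 j=3: 29>26, j++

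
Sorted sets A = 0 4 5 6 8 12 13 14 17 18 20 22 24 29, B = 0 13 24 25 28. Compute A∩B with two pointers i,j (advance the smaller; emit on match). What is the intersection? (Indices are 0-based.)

i=0 j=0: 0==0 emit, i++,j++
i=1 j=1: 4<13, i++
i=2 j=1: 5<13, i++
i=3 j=1: 6<13, i++
i=4 j=1: 8<13, i++
i=5 j=1: 12<13, i++
i=6 j=1: 13==13 emit, i++,j++
i=7 j=2: 14<24, i++
i=8 j=2: 17<24, i++
i=9 j=2: 18<24, i++
i=10 j=2: 20<24, i++
i=11 j=2: 22<24, i++
i=12 j=2: 24==24 emit, i++,j++
i=13 j=3: 29>25, j++
i=13 j=4: 29>28, j++

intersection = [0, 13, 24]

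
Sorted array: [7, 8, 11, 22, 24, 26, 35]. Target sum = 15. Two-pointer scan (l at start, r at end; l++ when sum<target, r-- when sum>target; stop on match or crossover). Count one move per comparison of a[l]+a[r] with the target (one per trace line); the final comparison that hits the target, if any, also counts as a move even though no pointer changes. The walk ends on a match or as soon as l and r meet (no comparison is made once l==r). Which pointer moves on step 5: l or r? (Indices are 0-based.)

r

[0,6] 7+35=42 >15 → r--
[0,5] 7+26=33 >15 → r--
[0,4] 7+24=31 >15 → r--
[0,3] 7+22=29 >15 → r--
[0,2] 7+11=18 >15 → r--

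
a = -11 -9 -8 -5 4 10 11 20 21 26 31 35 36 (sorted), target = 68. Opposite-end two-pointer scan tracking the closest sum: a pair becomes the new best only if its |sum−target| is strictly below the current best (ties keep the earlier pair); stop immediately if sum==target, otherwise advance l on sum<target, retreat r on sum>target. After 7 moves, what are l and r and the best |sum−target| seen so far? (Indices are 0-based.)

l=7, r=12, best |Δ|=21

l=0 r=12: -11+36=25 d=43 *, l++
l=1 r=12: -9+36=27 d=41 *, l++
l=2 r=12: -8+36=28 d=40 *, l++
l=3 r=12: -5+36=31 d=37 *, l++
l=4 r=12: 4+36=40 d=28 *, l++
l=5 r=12: 10+36=46 d=22 *, l++
l=6 r=12: 11+36=47 d=21 *, l++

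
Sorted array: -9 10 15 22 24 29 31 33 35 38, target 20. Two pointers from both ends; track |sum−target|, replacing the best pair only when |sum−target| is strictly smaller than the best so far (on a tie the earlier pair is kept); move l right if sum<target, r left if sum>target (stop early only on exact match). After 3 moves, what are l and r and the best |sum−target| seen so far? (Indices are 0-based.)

l=0, r=6, best |Δ|=4

[0,9] -9+38=29 d=9 * → r--
[0,8] -9+35=26 d=6 * → r--
[0,7] -9+33=24 d=4 * → r--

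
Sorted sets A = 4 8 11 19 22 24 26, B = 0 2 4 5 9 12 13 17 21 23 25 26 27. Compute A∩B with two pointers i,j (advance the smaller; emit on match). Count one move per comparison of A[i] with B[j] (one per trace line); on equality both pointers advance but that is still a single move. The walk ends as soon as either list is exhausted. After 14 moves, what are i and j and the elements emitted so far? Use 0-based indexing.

i=0 j=0: 4>0, j++
i=0 j=1: 4>2, j++
i=0 j=2: 4==4 emit, i++,j++
i=1 j=3: 8>5, j++
i=1 j=4: 8<9, i++
i=2 j=4: 11>9, j++
i=2 j=5: 11<12, i++
i=3 j=5: 19>12, j++
i=3 j=6: 19>13, j++
i=3 j=7: 19>17, j++
i=3 j=8: 19<21, i++
i=4 j=8: 22>21, j++
i=4 j=9: 22<23, i++
i=5 j=9: 24>23, j++

i=5, j=10, emitted=[4]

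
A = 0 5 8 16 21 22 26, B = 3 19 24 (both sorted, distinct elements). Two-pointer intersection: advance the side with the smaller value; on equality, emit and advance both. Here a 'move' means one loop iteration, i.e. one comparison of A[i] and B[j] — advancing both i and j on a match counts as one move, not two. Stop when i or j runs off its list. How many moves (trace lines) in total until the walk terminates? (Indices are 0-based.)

i=0 j=0: 0<3, i++
i=1 j=0: 5>3, j++
i=1 j=1: 5<19, i++
i=2 j=1: 8<19, i++
i=3 j=1: 16<19, i++
i=4 j=1: 21>19, j++
i=4 j=2: 21<24, i++
i=5 j=2: 22<24, i++
i=6 j=2: 26>24, j++

9 moves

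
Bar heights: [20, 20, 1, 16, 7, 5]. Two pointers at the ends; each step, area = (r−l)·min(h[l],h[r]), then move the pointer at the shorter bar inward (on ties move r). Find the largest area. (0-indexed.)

l=0 r=5: min(20,5)*5=25 best=25 *, r--
l=0 r=4: min(20,7)*4=28 best=28 *, r--
l=0 r=3: min(20,16)*3=48 best=48 *, r--
l=0 r=2: min(20,1)*2=2 best=48, r--
l=0 r=1: min(20,20)*1=20 best=48, r--

max area = 48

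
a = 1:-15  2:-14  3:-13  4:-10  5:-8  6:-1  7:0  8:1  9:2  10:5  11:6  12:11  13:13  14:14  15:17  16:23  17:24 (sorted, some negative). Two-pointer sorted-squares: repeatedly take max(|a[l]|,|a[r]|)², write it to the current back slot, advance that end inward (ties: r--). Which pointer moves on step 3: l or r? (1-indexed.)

r

[1,17] |-15|<=|24| out[17]=576 → r--
[1,16] |-15|<=|23| out[16]=529 → r--
[1,15] |-15|<=|17| out[15]=289 → r--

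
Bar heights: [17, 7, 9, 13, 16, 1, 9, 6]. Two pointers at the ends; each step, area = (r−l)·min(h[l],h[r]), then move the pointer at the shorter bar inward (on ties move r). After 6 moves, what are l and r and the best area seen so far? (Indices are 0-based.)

[0,7] min(17,6)*7=42 best=42 * → r--
[0,6] min(17,9)*6=54 best=54 * → r--
[0,5] min(17,1)*5=5 best=54 → r--
[0,4] min(17,16)*4=64 best=64 * → r--
[0,3] min(17,13)*3=39 best=64 → r--
[0,2] min(17,9)*2=18 best=64 → r--

l=0, r=1, best area=64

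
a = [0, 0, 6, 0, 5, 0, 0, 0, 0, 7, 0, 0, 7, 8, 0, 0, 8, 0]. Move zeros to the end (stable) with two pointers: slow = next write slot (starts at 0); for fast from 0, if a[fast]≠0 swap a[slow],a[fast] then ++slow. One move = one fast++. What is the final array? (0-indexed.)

slow=0 fast=0: a[fast]=0, fast++
slow=0 fast=1: a[fast]=0, fast++
slow=0 fast=2: a[fast]=6≠0 swap→a[0]=6, slow++,fast++
slow=1 fast=3: a[fast]=0, fast++
slow=1 fast=4: a[fast]=5≠0 swap→a[1]=5, slow++,fast++
slow=2 fast=5: a[fast]=0, fast++
slow=2 fast=6: a[fast]=0, fast++
slow=2 fast=7: a[fast]=0, fast++
slow=2 fast=8: a[fast]=0, fast++
slow=2 fast=9: a[fast]=7≠0 swap→a[2]=7, slow++,fast++
slow=3 fast=10: a[fast]=0, fast++
slow=3 fast=11: a[fast]=0, fast++
slow=3 fast=12: a[fast]=7≠0 swap→a[3]=7, slow++,fast++
slow=4 fast=13: a[fast]=8≠0 swap→a[4]=8, slow++,fast++
slow=5 fast=14: a[fast]=0, fast++
slow=5 fast=15: a[fast]=0, fast++
slow=5 fast=16: a[fast]=8≠0 swap→a[5]=8, slow++,fast++
slow=6 fast=17: a[fast]=0, fast++

[6, 5, 7, 7, 8, 8, 0, 0, 0, 0, 0, 0, 0, 0, 0, 0, 0, 0]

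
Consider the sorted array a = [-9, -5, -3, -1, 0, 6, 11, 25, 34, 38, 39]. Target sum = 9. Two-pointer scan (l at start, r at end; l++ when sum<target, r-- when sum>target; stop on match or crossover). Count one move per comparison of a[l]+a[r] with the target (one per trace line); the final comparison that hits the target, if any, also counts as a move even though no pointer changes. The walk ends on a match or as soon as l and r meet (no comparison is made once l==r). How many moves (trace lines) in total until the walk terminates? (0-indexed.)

10 moves

l=0 r=10: -9+39=30 >9, r--
l=0 r=9: -9+38=29 >9, r--
l=0 r=8: -9+34=25 >9, r--
l=0 r=7: -9+25=16 >9, r--
l=0 r=6: -9+11=2 <9, l++
l=1 r=6: -5+11=6 <9, l++
l=2 r=6: -3+11=8 <9, l++
l=3 r=6: -1+11=10 >9, r--
l=3 r=5: -1+6=5 <9, l++
l=4 r=5: 0+6=6 <9, l++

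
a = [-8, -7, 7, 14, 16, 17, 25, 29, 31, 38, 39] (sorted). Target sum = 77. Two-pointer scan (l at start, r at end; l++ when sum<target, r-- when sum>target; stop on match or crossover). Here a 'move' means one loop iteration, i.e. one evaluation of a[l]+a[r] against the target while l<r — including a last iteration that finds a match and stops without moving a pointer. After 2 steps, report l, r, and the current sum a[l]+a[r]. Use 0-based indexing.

l=0 r=10: -8+39=31 <77, l++
l=1 r=10: -7+39=32 <77, l++

l=2, r=10, sum=46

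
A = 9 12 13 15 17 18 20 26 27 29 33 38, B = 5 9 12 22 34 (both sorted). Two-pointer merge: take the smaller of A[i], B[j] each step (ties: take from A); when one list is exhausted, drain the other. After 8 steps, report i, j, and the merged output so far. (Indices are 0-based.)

[i=0,j=0] A[i]=9>B[j]=5 take 5 → j++
[i=0,j=1] A[i]=9<=B[j]=9 take 9 → i++
[i=1,j=1] A[i]=12>B[j]=9 take 9 → j++
[i=1,j=2] A[i]=12<=B[j]=12 take 12 → i++
[i=2,j=2] A[i]=13>B[j]=12 take 12 → j++
[i=2,j=3] A[i]=13<=B[j]=22 take 13 → i++
[i=3,j=3] A[i]=15<=B[j]=22 take 15 → i++
[i=4,j=3] A[i]=17<=B[j]=22 take 17 → i++

i=5, j=3, merged so far=[5, 9, 9, 12, 12, 13, 15, 17]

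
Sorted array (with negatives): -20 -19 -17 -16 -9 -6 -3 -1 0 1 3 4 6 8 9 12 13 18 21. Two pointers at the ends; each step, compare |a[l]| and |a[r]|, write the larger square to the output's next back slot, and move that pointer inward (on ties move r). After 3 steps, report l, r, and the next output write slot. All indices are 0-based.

[0,18] |-20|<=|21| out[18]=441 → r--
[0,17] |-20|>|18| out[17]=400 → l++
[1,17] |-19|>|18| out[16]=361 → l++

l=2, r=17, next write slot=15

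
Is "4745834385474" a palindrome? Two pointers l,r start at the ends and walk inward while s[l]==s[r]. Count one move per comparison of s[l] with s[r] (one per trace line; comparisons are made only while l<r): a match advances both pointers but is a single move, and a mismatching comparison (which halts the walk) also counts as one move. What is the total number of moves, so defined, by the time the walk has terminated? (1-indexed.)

6 moves

l=1 r=13: '4'=='4', l++,r--
l=2 r=12: '7'=='7', l++,r--
l=3 r=11: '4'=='4', l++,r--
l=4 r=10: '5'=='5', l++,r--
l=5 r=9: '8'=='8', l++,r--
l=6 r=8: '3'=='3', l++,r--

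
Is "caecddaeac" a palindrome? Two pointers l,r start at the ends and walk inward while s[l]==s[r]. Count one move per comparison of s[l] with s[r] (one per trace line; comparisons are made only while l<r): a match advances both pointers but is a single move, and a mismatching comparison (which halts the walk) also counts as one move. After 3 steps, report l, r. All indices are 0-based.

[0,9] 'c'=='c' → l++,r--
[1,8] 'a'=='a' → l++,r--
[2,7] 'e'=='e' → l++,r--

l=3, r=6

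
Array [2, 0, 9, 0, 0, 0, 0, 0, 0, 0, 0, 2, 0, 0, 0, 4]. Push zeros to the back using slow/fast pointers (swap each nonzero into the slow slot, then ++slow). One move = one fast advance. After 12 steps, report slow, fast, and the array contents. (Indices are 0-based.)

(s=0,f=0) a[fast]=2≠0 swap→a[0]=2 → slow++,fast++
(s=1,f=1) a[fast]=0 → fast++
(s=1,f=2) a[fast]=9≠0 swap→a[1]=9 → slow++,fast++
(s=2,f=3) a[fast]=0 → fast++
(s=2,f=4) a[fast]=0 → fast++
(s=2,f=5) a[fast]=0 → fast++
(s=2,f=6) a[fast]=0 → fast++
(s=2,f=7) a[fast]=0 → fast++
(s=2,f=8) a[fast]=0 → fast++
(s=2,f=9) a[fast]=0 → fast++
(s=2,f=10) a[fast]=0 → fast++
(s=2,f=11) a[fast]=2≠0 swap→a[2]=2 → slow++,fast++

slow=3, fast=12, a=[2, 9, 2, 0, 0, 0, 0, 0, 0, 0, 0, 0, 0, 0, 0, 4]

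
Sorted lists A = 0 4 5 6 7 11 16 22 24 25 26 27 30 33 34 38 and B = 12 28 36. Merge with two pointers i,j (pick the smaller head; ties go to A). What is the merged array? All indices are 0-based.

[0, 4, 5, 6, 7, 11, 12, 16, 22, 24, 25, 26, 27, 28, 30, 33, 34, 36, 38]

i=0 j=0: A[i]=0<=B[j]=12 take 0, i++
i=1 j=0: A[i]=4<=B[j]=12 take 4, i++
i=2 j=0: A[i]=5<=B[j]=12 take 5, i++
i=3 j=0: A[i]=6<=B[j]=12 take 6, i++
i=4 j=0: A[i]=7<=B[j]=12 take 7, i++
i=5 j=0: A[i]=11<=B[j]=12 take 11, i++
i=6 j=0: A[i]=16>B[j]=12 take 12, j++
i=6 j=1: A[i]=16<=B[j]=28 take 16, i++
i=7 j=1: A[i]=22<=B[j]=28 take 22, i++
i=8 j=1: A[i]=24<=B[j]=28 take 24, i++
i=9 j=1: A[i]=25<=B[j]=28 take 25, i++
i=10 j=1: A[i]=26<=B[j]=28 take 26, i++
i=11 j=1: A[i]=27<=B[j]=28 take 27, i++
i=12 j=1: A[i]=30>B[j]=28 take 28, j++
i=12 j=2: A[i]=30<=B[j]=36 take 30, i++
i=13 j=2: A[i]=33<=B[j]=36 take 33, i++
i=14 j=2: A[i]=34<=B[j]=36 take 34, i++
i=15 j=2: A[i]=38>B[j]=36 take 36, j++
i=15 j=3: B done, take A[i]=38, i++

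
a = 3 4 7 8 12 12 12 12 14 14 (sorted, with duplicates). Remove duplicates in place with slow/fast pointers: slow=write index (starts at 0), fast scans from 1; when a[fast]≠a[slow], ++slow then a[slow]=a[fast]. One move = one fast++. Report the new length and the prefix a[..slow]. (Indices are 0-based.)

length 6; prefix = [3, 4, 7, 8, 12, 14]

(s=0,f=1) a[fast]=4≠a[slow]=3 write a[1]=4 → slow++,fast++
(s=1,f=2) a[fast]=7≠a[slow]=4 write a[2]=7 → slow++,fast++
(s=2,f=3) a[fast]=8≠a[slow]=7 write a[3]=8 → slow++,fast++
(s=3,f=4) a[fast]=12≠a[slow]=8 write a[4]=12 → slow++,fast++
(s=4,f=5) a[fast]=12=a[slow] dup → fast++
(s=4,f=6) a[fast]=12=a[slow] dup → fast++
(s=4,f=7) a[fast]=12=a[slow] dup → fast++
(s=4,f=8) a[fast]=14≠a[slow]=12 write a[5]=14 → slow++,fast++
(s=5,f=9) a[fast]=14=a[slow] dup → fast++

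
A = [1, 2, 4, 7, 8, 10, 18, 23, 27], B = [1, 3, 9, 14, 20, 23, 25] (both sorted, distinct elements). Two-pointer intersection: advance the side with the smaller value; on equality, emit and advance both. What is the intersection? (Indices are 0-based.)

[i=0,j=0] 1==1 emit → i++,j++
[i=1,j=1] 2<3 → i++
[i=2,j=1] 4>3 → j++
[i=2,j=2] 4<9 → i++
[i=3,j=2] 7<9 → i++
[i=4,j=2] 8<9 → i++
[i=5,j=2] 10>9 → j++
[i=5,j=3] 10<14 → i++
[i=6,j=3] 18>14 → j++
[i=6,j=4] 18<20 → i++
[i=7,j=4] 23>20 → j++
[i=7,j=5] 23==23 emit → i++,j++
[i=8,j=6] 27>25 → j++

intersection = [1, 23]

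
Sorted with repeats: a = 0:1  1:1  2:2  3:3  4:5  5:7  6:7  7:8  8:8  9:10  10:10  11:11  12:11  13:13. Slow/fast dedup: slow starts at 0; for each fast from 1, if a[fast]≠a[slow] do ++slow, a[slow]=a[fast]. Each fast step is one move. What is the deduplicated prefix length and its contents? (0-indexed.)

length 9; prefix = [1, 2, 3, 5, 7, 8, 10, 11, 13]

(s=0,f=1) a[fast]=1=a[slow] dup → fast++
(s=0,f=2) a[fast]=2≠a[slow]=1 write a[1]=2 → slow++,fast++
(s=1,f=3) a[fast]=3≠a[slow]=2 write a[2]=3 → slow++,fast++
(s=2,f=4) a[fast]=5≠a[slow]=3 write a[3]=5 → slow++,fast++
(s=3,f=5) a[fast]=7≠a[slow]=5 write a[4]=7 → slow++,fast++
(s=4,f=6) a[fast]=7=a[slow] dup → fast++
(s=4,f=7) a[fast]=8≠a[slow]=7 write a[5]=8 → slow++,fast++
(s=5,f=8) a[fast]=8=a[slow] dup → fast++
(s=5,f=9) a[fast]=10≠a[slow]=8 write a[6]=10 → slow++,fast++
(s=6,f=10) a[fast]=10=a[slow] dup → fast++
(s=6,f=11) a[fast]=11≠a[slow]=10 write a[7]=11 → slow++,fast++
(s=7,f=12) a[fast]=11=a[slow] dup → fast++
(s=7,f=13) a[fast]=13≠a[slow]=11 write a[8]=13 → slow++,fast++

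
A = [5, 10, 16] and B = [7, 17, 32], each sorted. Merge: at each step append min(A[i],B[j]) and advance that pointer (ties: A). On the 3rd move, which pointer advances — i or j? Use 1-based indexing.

[i=1,j=1] A[i]=5<=B[j]=7 take 5 → i++
[i=2,j=1] A[i]=10>B[j]=7 take 7 → j++
[i=2,j=2] A[i]=10<=B[j]=17 take 10 → i++

i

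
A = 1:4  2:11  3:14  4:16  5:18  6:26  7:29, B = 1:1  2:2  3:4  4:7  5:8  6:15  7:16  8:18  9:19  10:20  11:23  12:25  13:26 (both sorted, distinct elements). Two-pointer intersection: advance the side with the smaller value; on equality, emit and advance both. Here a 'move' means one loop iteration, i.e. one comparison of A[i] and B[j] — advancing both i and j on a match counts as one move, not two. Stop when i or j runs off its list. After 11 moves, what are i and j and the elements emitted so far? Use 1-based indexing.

i=6, j=10, emitted=[4, 16, 18]

[i=1,j=1] 4>1 → j++
[i=1,j=2] 4>2 → j++
[i=1,j=3] 4==4 emit → i++,j++
[i=2,j=4] 11>7 → j++
[i=2,j=5] 11>8 → j++
[i=2,j=6] 11<15 → i++
[i=3,j=6] 14<15 → i++
[i=4,j=6] 16>15 → j++
[i=4,j=7] 16==16 emit → i++,j++
[i=5,j=8] 18==18 emit → i++,j++
[i=6,j=9] 26>19 → j++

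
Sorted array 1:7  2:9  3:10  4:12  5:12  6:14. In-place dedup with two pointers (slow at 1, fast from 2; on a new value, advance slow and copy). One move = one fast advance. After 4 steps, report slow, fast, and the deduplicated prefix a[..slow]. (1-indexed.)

slow=4, fast=6, prefix=[7, 9, 10, 12]

(s=1,f=2) a[fast]=9≠a[slow]=7 write a[2]=9 → slow++,fast++
(s=2,f=3) a[fast]=10≠a[slow]=9 write a[3]=10 → slow++,fast++
(s=3,f=4) a[fast]=12≠a[slow]=10 write a[4]=12 → slow++,fast++
(s=4,f=5) a[fast]=12=a[slow] dup → fast++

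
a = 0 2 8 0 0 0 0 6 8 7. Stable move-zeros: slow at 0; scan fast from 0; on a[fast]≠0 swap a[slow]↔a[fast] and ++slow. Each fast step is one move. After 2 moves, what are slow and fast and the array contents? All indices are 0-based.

slow=1, fast=2, a=[2, 0, 8, 0, 0, 0, 0, 6, 8, 7]

slow=0 fast=0: a[fast]=0, fast++
slow=0 fast=1: a[fast]=2≠0 swap→a[0]=2, slow++,fast++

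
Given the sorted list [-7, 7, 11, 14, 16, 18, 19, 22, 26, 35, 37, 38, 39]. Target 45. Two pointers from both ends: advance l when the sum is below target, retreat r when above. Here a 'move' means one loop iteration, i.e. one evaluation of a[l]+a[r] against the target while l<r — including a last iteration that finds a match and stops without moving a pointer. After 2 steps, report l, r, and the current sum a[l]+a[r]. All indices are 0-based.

l=1, r=11, sum=45

l=0 r=12: -7+39=32 <45, l++
l=1 r=12: 7+39=46 >45, r--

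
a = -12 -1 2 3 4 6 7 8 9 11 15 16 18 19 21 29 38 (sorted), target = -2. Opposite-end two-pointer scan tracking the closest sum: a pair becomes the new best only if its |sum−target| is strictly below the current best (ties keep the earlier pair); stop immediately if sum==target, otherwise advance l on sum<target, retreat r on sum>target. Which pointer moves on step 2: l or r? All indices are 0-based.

[0,16] -12+38=26 d=28 * → r--
[0,15] -12+29=17 d=19 * → r--

r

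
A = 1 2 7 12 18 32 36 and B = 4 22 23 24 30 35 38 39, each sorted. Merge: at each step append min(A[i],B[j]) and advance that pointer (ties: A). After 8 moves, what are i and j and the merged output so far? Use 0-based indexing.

i=0 j=0: A[i]=1<=B[j]=4 take 1, i++
i=1 j=0: A[i]=2<=B[j]=4 take 2, i++
i=2 j=0: A[i]=7>B[j]=4 take 4, j++
i=2 j=1: A[i]=7<=B[j]=22 take 7, i++
i=3 j=1: A[i]=12<=B[j]=22 take 12, i++
i=4 j=1: A[i]=18<=B[j]=22 take 18, i++
i=5 j=1: A[i]=32>B[j]=22 take 22, j++
i=5 j=2: A[i]=32>B[j]=23 take 23, j++

i=5, j=3, merged so far=[1, 2, 4, 7, 12, 18, 22, 23]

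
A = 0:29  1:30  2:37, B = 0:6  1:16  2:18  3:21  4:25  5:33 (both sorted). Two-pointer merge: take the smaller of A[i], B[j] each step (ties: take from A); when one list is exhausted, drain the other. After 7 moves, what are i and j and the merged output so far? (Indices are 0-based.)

i=2, j=5, merged so far=[6, 16, 18, 21, 25, 29, 30]

i=0 j=0: A[i]=29>B[j]=6 take 6, j++
i=0 j=1: A[i]=29>B[j]=16 take 16, j++
i=0 j=2: A[i]=29>B[j]=18 take 18, j++
i=0 j=3: A[i]=29>B[j]=21 take 21, j++
i=0 j=4: A[i]=29>B[j]=25 take 25, j++
i=0 j=5: A[i]=29<=B[j]=33 take 29, i++
i=1 j=5: A[i]=30<=B[j]=33 take 30, i++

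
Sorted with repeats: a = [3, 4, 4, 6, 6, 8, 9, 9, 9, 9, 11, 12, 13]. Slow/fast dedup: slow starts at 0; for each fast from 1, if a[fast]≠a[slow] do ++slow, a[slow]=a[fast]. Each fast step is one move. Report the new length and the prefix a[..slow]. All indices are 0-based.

length 8; prefix = [3, 4, 6, 8, 9, 11, 12, 13]

(s=0,f=1) a[fast]=4≠a[slow]=3 write a[1]=4 → slow++,fast++
(s=1,f=2) a[fast]=4=a[slow] dup → fast++
(s=1,f=3) a[fast]=6≠a[slow]=4 write a[2]=6 → slow++,fast++
(s=2,f=4) a[fast]=6=a[slow] dup → fast++
(s=2,f=5) a[fast]=8≠a[slow]=6 write a[3]=8 → slow++,fast++
(s=3,f=6) a[fast]=9≠a[slow]=8 write a[4]=9 → slow++,fast++
(s=4,f=7) a[fast]=9=a[slow] dup → fast++
(s=4,f=8) a[fast]=9=a[slow] dup → fast++
(s=4,f=9) a[fast]=9=a[slow] dup → fast++
(s=4,f=10) a[fast]=11≠a[slow]=9 write a[5]=11 → slow++,fast++
(s=5,f=11) a[fast]=12≠a[slow]=11 write a[6]=12 → slow++,fast++
(s=6,f=12) a[fast]=13≠a[slow]=12 write a[7]=13 → slow++,fast++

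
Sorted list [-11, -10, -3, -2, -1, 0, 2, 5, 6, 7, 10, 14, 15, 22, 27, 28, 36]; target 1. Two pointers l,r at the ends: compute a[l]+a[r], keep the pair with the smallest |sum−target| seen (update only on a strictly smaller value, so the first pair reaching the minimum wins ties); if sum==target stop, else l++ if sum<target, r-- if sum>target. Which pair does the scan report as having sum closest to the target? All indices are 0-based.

l=0 r=16: -11+36=25 d=24 *, r--
l=0 r=15: -11+28=17 d=16 *, r--
l=0 r=14: -11+27=16 d=15 *, r--
l=0 r=13: -11+22=11 d=10 *, r--
l=0 r=12: -11+15=4 d=3 *, r--
l=0 r=11: -11+14=3 d=2 *, r--
l=0 r=10: -11+10=-1 d=2, l++
l=1 r=10: -10+10=0 d=1 *, l++
l=2 r=10: -3+10=7 d=6, r--
l=2 r=9: -3+7=4 d=3, r--
l=2 r=8: -3+6=3 d=2, r--
l=2 r=7: -3+5=2 d=1, r--
l=2 r=6: -3+2=-1 d=2, l++
l=3 r=6: -2+2=0 d=1, l++
l=4 r=6: -1+2=1 d=0 *, stop

pair (-1, 2) with sum 1 (|Δ|=0)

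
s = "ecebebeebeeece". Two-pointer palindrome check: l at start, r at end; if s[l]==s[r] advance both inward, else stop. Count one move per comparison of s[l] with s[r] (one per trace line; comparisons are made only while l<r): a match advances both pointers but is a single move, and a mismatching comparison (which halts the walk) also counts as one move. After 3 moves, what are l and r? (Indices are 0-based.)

l=3, r=10

[0,13] 'e'=='e' → l++,r--
[1,12] 'c'=='c' → l++,r--
[2,11] 'e'=='e' → l++,r--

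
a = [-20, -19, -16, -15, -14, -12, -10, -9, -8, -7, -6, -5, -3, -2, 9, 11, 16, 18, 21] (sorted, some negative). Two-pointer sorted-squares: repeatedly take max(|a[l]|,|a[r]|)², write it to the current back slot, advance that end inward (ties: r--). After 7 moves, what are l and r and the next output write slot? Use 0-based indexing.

l=4, r=15, next write slot=11

l=0 r=18: |-20|<=|21| out[18]=441, r--
l=0 r=17: |-20|>|18| out[17]=400, l++
l=1 r=17: |-19|>|18| out[16]=361, l++
l=2 r=17: |-16|<=|18| out[15]=324, r--
l=2 r=16: |-16|<=|16| out[14]=256, r--
l=2 r=15: |-16|>|11| out[13]=256, l++
l=3 r=15: |-15|>|11| out[12]=225, l++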